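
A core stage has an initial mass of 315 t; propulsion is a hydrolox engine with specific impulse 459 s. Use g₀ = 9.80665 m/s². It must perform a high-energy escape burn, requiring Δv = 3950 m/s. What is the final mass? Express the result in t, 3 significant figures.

v_e = Isp · g₀ = 459 × 9.80665 = 4501.3 m/s.
Rocket equation: m₀/m_f = exp(Δv / v_e) = exp(3950 / 4501.3) = exp(0.8775) = 2.4050.
m_f = m₀ / 2.4050 = 315 / 2.4050 = 130.977 t.

final mass ≈ 131 t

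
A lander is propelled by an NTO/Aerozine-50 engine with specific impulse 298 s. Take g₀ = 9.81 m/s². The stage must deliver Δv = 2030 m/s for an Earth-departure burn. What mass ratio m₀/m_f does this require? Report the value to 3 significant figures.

v_e = Isp · g₀ = 298 × 9.81 = 2923.4 m/s.
Using Δv = v_e ln(m₀/m_f): m₀/m_f = exp(Δv / v_e) = exp(2030 / 2923.4) = exp(0.6944) = 2.0025.

mass ratio ≈ 2.00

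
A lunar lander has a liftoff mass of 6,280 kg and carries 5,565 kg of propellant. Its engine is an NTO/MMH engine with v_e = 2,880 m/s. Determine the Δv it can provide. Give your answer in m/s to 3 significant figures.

m_f = m₀ − m_prop = 6,280 − 5,565 = 715 kg.
Δv = v_e · ln(m₀/m_f) = 2880.0 × ln(8.783) = 2880.0 × 2.1728 ≈ 6257.8 m/s.

Δv ≈ 6260 m/s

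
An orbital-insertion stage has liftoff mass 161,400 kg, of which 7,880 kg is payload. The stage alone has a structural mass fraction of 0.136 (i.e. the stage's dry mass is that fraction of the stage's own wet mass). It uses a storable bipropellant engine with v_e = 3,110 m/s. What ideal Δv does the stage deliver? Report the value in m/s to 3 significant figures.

Δv ≈ 5360 m/s

Stage wet mass = m₀ − payload = 161,400 − 7,880 = 153,520 kg.
Stage dry mass = ε × stage wet mass = 0.136 × 153,520 = 20,878.7 kg.
Burnout mass m_f = stage dry + payload = 20,878.7 + 7,880 = 28,758.7 kg.
Rocket equation: Δv = v_e · ln(161,400/28,758.7) = 3110.0 × ln(5.612) = 3110.0 × 1.7249 ≈ 5365 m/s.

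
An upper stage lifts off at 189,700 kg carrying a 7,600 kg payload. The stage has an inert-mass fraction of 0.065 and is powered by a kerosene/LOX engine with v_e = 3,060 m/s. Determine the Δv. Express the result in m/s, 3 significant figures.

Δv ≈ 6970 m/s

Stage wet mass = m₀ − payload = 189,700 − 7,600 = 182,100 kg.
Stage dry mass = ε × stage wet mass = 0.065 × 182,100 = 11,836.5 kg.
Burnout mass m_f = stage dry + payload = 11,836.5 + 7,600 = 19,436.5 kg.
Using Δv = v_e ln(m₀/m_f): Δv = v_e · ln(189,700/19,436.5) = 3060.0 × ln(9.76) = 3060.0 × 2.2783 ≈ 6972 m/s.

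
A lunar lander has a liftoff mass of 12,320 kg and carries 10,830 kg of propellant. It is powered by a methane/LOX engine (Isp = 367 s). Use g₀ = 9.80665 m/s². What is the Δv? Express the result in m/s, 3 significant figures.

Δv ≈ 7600 m/s

v_e = Isp · g₀ = 367 × 9.80665 = 3599.0 m/s.
m_f = m₀ − m_prop = 12,320 − 10,830 = 1,490 kg.
Δv = v_e · ln(m₀/m_f) = 3599.0 × ln(8.268) = 3599.0 × 2.1124 ≈ 7602.8 m/s.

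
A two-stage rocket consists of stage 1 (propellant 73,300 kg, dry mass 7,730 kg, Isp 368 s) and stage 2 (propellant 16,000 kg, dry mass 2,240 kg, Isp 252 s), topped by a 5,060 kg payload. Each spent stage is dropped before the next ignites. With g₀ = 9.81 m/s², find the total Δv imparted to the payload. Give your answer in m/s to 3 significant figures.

Δv ≈ 7250 m/s

Ignition mass of stage 1 = 73,300+7,730 + 16,000+2,240 + 5,060 = 104,330 kg.
Stage 1: m₀ = 104,330 kg, m_f = 104,330 − 73,300 = 31,030 kg; Δv = 368×9.81×ln(3.362) = 3610.1×1.2126 ≈ 4378 m/s.
Stage 2: m₀ = 23,300 kg, m_f = 23,300 − 16,000 = 7,300 kg; Δv = 252×9.81×ln(3.192) = 2472.1×1.1606 ≈ 2869 m/s.
Total Δv = 4378 + 2869 = 7247 m/s.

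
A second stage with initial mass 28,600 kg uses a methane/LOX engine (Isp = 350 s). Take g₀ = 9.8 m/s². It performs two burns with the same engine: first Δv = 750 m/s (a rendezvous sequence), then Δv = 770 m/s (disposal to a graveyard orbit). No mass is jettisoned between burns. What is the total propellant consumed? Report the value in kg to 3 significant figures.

total propellant consumed ≈ 10200 kg

v_e = Isp · g₀ = 350 × 9.8 = 3430.0 m/s.
After the first burn: m = 28600 × exp(−750/3430.0) = 28600 × 0.80360 = 22,983 kg.
After the second burn: m = 22,983 × exp(−770/3430.0) = 22,983 × 0.79892 = 18,361.6 kg.
Total propellant = m₀ − m_final = 28600 − 18,361.6 = 10,238.4 kg.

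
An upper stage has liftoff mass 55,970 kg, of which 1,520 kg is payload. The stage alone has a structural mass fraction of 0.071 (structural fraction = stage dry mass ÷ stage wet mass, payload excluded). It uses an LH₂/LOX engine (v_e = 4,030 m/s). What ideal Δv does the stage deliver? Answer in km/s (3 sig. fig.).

Δv ≈ 9.43 km/s

Stage wet mass = m₀ − payload = 55,970 − 1,520 = 54,450 kg.
Stage dry mass = ε × stage wet mass = 0.071 × 54,450 = 3,865.95 kg.
Burnout mass m_f = stage dry + payload = 3,865.95 + 1,520 = 5,385.95 kg.
Δv = v_e · ln(55,970/5,385.95) = 4030.0 × ln(10.39) = 4030.0 × 2.3410 ≈ 9434 m/s.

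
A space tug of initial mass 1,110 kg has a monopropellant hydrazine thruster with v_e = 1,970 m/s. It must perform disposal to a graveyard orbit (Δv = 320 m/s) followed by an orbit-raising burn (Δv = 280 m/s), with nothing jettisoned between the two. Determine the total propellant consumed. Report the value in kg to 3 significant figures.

After the first burn: m = 1110 × exp(−320/1970.0) = 1110 × 0.85007 = 943.578 kg.
After the second burn: m = 943.578 × exp(−280/1970.0) = 943.578 × 0.86751 = 818.563 kg.
Total propellant = m₀ − m_final = 1110 − 818.563 = 291.437 kg.

total propellant consumed ≈ 291 kg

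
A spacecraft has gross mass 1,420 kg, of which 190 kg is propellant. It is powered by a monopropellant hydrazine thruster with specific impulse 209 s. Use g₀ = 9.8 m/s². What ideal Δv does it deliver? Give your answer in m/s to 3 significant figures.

v_e = Isp · g₀ = 209 × 9.8 = 2048.2 m/s.
m_f = m₀ − m_prop = 1,420 − 190 = 1,230 kg.
Rocket equation: Δv = v_e · ln(m₀/m_f) = 2048.2 × ln(1.154) = 2048.2 × 0.1436 ≈ 294.2 m/s.

Δv ≈ 294 m/s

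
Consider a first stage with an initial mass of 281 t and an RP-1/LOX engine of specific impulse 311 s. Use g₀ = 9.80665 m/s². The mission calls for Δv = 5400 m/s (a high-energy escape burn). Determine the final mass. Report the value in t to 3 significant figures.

v_e = Isp · g₀ = 311 × 9.80665 = 3049.9 m/s.
Rocket equation: m₀/m_f = exp(Δv / v_e) = exp(5400 / 3049.9) = exp(1.7706) = 5.8742.
m_f = m₀ / 5.8742 = 281 / 5.8742 = 47.8363 t.

final mass ≈ 47.8 t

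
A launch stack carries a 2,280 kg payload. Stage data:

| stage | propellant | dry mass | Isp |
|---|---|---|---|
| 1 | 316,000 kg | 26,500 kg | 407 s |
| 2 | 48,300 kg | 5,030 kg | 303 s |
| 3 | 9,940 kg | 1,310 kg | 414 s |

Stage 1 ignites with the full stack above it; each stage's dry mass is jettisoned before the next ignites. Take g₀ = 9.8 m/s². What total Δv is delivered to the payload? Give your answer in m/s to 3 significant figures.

Δv ≈ 15100 m/s

Ignition mass of stage 1 = 316,000+26,500 + 48,300+5,030 + 9,940+1,310 + 2,280 = 409,360 kg.
Stage 1: m₀ = 409,360 kg, m_f = 409,360 − 316,000 = 93,360 kg; Δv = 407×9.8×ln(4.385) = 3988.6×1.4781 ≈ 5896 m/s.
Stage 2: m₀ = 66,860 kg, m_f = 66,860 − 48,300 = 18,560 kg; Δv = 303×9.8×ln(3.602) = 2969.4×1.2816 ≈ 3806 m/s.
Stage 3: m₀ = 13,530 kg, m_f = 13,530 − 9,940 = 3,590 kg; Δv = 414×9.8×ln(3.769) = 4057.2×1.3268 ≈ 5383 m/s.
Total Δv = 5896 + 3806 + 5383 = 15085 m/s.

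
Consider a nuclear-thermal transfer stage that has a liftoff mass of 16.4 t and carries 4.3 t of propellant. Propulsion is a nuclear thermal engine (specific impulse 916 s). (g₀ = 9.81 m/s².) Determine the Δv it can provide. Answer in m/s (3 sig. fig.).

Δv ≈ 2730 m/s

v_e = Isp · g₀ = 916 × 9.81 = 8986.0 m/s.
m_f = m₀ − m_prop = 16.4 − 4.3 = 12.1 t.
Δv = v_e · ln(m₀/m_f) = 8986.0 × ln(1.355) = 8986.0 × 0.3041 ≈ 2732.4 m/s.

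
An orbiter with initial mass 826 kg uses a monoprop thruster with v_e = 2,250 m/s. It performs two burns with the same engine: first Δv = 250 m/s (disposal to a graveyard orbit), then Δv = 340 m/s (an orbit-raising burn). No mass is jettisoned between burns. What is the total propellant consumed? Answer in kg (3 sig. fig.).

total propellant consumed ≈ 191 kg

After the first burn: m = 826 × exp(−250/2250.0) = 826 × 0.89484 = 739.138 kg.
After the second burn: m = 739.138 × exp(−340/2250.0) = 739.138 × 0.85975 = 635.474 kg.
Total propellant = m₀ − m_final = 826 − 635.474 = 190.526 kg.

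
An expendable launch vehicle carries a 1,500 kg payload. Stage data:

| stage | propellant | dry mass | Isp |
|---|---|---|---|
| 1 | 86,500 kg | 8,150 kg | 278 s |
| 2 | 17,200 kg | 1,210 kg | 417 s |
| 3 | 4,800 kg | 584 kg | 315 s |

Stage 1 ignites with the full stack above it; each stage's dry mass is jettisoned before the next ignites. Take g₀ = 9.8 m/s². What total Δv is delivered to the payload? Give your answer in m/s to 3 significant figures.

Ignition mass of stage 1 = 86,500+8,150 + 17,200+1,210 + 4,800+584 + 1,500 = 119,944 kg.
Stage 1: m₀ = 119,944 kg, m_f = 119,944 − 86,500 = 33,444 kg; Δv = 278×9.8×ln(3.586) = 2724.4×1.2772 ≈ 3479 m/s.
Stage 2: m₀ = 25,294 kg, m_f = 25,294 − 17,200 = 8,094 kg; Δv = 417×9.8×ln(3.125) = 4086.6×1.1394 ≈ 4656 m/s.
Stage 3: m₀ = 6,884 kg, m_f = 6,884 − 4,800 = 2,084 kg; Δv = 315×9.8×ln(3.303) = 3087.0×1.1949 ≈ 3689 m/s.
Total Δv = 3479 + 4656 + 3689 = 11824 m/s.

Δv ≈ 11800 m/s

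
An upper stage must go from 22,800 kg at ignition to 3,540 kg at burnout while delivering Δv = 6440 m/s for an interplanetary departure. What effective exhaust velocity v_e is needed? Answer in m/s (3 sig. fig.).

v_e ≈ 3460 m/s

ln(m₀/m_f) = ln(22800/3540) = ln(6.441) = 1.8626.
By the Tsiolkovsky rocket equation, v_e = Δv / ln(m₀/m_f) = 6440 / 1.8626 = 3457.5 m/s.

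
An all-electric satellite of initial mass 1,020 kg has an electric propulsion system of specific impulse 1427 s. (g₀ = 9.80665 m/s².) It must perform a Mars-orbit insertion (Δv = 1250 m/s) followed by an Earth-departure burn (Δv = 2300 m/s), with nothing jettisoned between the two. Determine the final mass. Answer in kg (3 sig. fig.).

v_e = Isp · g₀ = 1427 × 9.80665 = 13994.1 m/s.
After the first burn: m = 1020 × exp(−1250/13994.1) = 1020 × 0.91455 = 932.841 kg.
After the second burn: m = 932.841 × exp(−2300/13994.1) = 932.841 × 0.84844 = 791.46 kg.

final mass ≈ 791 kg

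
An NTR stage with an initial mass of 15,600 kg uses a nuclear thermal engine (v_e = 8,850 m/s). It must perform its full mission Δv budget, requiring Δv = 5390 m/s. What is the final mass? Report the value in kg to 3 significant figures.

By the Tsiolkovsky rocket equation, m₀/m_f = exp(Δv / v_e) = exp(5390 / 8850.0) = exp(0.6090) = 1.8387.
m_f = m₀ / 1.8387 = 15,600 / 1.8387 = 8,484.26 kg.

final mass ≈ 8480 kg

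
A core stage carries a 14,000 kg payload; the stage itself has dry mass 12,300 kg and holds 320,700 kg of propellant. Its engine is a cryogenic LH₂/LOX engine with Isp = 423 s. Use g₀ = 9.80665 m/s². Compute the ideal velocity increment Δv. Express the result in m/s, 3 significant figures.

v_e = Isp · g₀ = 423 × 9.80665 = 4148.2 m/s.
m₀ = payload + dry + propellant = 14,000 + 12,300 + 320,700 = 347,000 kg.
m_f = payload + dry = 14,000 + 12,300 = 26,300 kg.
Δv = v_e · ln(m₀/m_f) = 4148.2 × ln(13.19) = 4148.2 × 2.5798 ≈ 10701.4 m/s.

Δv ≈ 10700 m/s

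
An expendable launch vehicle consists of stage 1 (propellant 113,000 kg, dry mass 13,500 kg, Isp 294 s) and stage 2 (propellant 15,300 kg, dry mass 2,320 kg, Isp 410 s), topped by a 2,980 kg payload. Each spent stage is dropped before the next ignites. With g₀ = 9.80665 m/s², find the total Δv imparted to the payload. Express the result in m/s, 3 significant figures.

Δv ≈ 9670 m/s

Ignition mass of stage 1 = 113,000+13,500 + 15,300+2,320 + 2,980 = 147,100 kg.
Stage 1: m₀ = 147,100 kg, m_f = 147,100 − 113,000 = 34,100 kg; Δv = 294×9.80665×ln(4.314) = 2883.2×1.4618 ≈ 4215 m/s.
Stage 2: m₀ = 20,600 kg, m_f = 20,600 − 15,300 = 5,300 kg; Δv = 410×9.80665×ln(3.887) = 4020.7×1.3576 ≈ 5458 m/s.
Total Δv = 4215 + 5458 = 9673 m/s.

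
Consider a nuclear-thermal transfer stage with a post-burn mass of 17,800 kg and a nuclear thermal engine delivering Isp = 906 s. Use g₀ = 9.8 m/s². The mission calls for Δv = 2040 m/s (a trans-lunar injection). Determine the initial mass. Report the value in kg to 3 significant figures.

initial mass ≈ 22400 kg

v_e = Isp · g₀ = 906 × 9.8 = 8878.8 m/s.
Using Δv = v_e ln(m₀/m_f): m₀/m_f = exp(Δv / v_e) = exp(2040 / 8878.8) = exp(0.2298) = 1.2583.
m₀ = m_f × 1.2583 = 17,800 × 1.2583 = 22,397.7 kg.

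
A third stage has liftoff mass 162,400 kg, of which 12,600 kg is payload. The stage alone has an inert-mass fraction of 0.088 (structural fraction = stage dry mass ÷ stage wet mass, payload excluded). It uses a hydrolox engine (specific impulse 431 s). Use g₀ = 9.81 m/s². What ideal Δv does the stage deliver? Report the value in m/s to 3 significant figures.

Stage wet mass = m₀ − payload = 162,400 − 12,600 = 149,800 kg.
Stage dry mass = ε × stage wet mass = 0.088 × 149,800 = 13,182.4 kg.
Burnout mass m_f = stage dry + payload = 13,182.4 + 12,600 = 25,782.4 kg.
v_e = Isp · g₀ = 431 × 9.81 = 4228.1 m/s.
Δv = v_e · ln(162,400/25,782.4) = 4228.1 × ln(6.299) = 4228.1 × 1.8404 ≈ 7781 m/s.

Δv ≈ 7780 m/s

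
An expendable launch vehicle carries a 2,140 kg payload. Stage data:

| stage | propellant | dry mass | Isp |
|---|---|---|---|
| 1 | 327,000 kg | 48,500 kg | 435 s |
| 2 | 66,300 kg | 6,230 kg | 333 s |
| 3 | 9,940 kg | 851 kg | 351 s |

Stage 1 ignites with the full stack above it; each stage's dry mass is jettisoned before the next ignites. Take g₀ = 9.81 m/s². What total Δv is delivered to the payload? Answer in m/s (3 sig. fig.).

Δv ≈ 15200 m/s

Ignition mass of stage 1 = 327,000+48,500 + 66,300+6,230 + 9,940+851 + 2,140 = 460,961 kg.
Stage 1: m₀ = 460,961 kg, m_f = 460,961 − 327,000 = 133,961 kg; Δv = 435×9.81×ln(3.441) = 4267.4×1.2358 ≈ 5273 m/s.
Stage 2: m₀ = 85,461 kg, m_f = 85,461 − 66,300 = 19,161 kg; Δv = 333×9.81×ln(4.46) = 3266.7×1.4952 ≈ 4884 m/s.
Stage 3: m₀ = 12,931 kg, m_f = 12,931 − 9,940 = 2,991 kg; Δv = 351×9.81×ln(4.323) = 3443.3×1.4640 ≈ 5041 m/s.
Total Δv = 5273 + 4884 + 5041 = 15198 m/s.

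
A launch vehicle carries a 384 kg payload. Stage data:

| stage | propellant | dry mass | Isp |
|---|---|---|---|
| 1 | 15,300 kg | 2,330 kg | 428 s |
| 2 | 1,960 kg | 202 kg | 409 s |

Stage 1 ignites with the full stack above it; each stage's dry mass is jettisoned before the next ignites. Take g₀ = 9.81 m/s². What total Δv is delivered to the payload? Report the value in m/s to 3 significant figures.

Δv ≈ 11900 m/s

Ignition mass of stage 1 = 15,300+2,330 + 1,960+202 + 384 = 20,176 kg.
Stage 1: m₀ = 20,176 kg, m_f = 20,176 − 15,300 = 4,876 kg; Δv = 428×9.81×ln(4.138) = 4198.7×1.4202 ≈ 5963 m/s.
Stage 2: m₀ = 2,546 kg, m_f = 2,546 − 1,960 = 586 kg; Δv = 409×9.81×ln(4.345) = 4012.3×1.4690 ≈ 5894 m/s.
Total Δv = 5963 + 5894 = 11857 m/s.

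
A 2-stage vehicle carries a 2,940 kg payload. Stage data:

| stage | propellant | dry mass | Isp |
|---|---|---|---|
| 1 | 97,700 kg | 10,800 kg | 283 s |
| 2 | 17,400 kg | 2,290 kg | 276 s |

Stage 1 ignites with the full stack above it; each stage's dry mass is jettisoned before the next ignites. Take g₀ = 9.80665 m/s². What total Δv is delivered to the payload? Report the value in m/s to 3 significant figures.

Δv ≈ 7760 m/s

Ignition mass of stage 1 = 97,700+10,800 + 17,400+2,290 + 2,940 = 131,130 kg.
Stage 1: m₀ = 131,130 kg, m_f = 131,130 − 97,700 = 33,430 kg; Δv = 283×9.80665×ln(3.923) = 2775.3×1.3667 ≈ 3793 m/s.
Stage 2: m₀ = 22,630 kg, m_f = 22,630 − 17,400 = 5,230 kg; Δv = 276×9.80665×ln(4.327) = 2706.6×1.4649 ≈ 3965 m/s.
Total Δv = 3793 + 3965 = 7758 m/s.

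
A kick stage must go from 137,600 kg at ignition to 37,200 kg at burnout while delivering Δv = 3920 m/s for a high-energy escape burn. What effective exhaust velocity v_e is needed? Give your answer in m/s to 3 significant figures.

ln(m₀/m_f) = ln(137600/37200) = ln(3.699) = 1.3080.
Using Δv = v_e ln(m₀/m_f): v_e = Δv / ln(m₀/m_f) = 3920 / 1.3080 = 2996.8 m/s.

v_e ≈ 3000 m/s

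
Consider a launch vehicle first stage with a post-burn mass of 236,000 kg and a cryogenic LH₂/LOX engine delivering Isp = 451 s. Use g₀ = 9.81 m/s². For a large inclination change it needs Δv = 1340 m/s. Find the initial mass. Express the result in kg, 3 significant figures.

v_e = Isp · g₀ = 451 × 9.81 = 4424.3 m/s.
Rocket equation: m₀/m_f = exp(Δv / v_e) = exp(1340 / 4424.3) = exp(0.3029) = 1.3537.
m₀ = m_f × 1.3537 = 236,000 × 1.3537 = 319,473 kg.

initial mass ≈ 319000 kg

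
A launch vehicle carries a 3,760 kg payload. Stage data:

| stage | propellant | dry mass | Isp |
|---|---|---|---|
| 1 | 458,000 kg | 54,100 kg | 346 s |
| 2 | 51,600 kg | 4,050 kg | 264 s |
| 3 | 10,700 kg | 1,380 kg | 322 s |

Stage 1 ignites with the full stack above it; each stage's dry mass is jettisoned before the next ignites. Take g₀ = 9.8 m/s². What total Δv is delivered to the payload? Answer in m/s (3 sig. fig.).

Δv ≈ 12100 m/s

Ignition mass of stage 1 = 458,000+54,100 + 51,600+4,050 + 10,700+1,380 + 3,760 = 583,590 kg.
Stage 1: m₀ = 583,590 kg, m_f = 583,590 − 458,000 = 125,590 kg; Δv = 346×9.8×ln(4.647) = 3390.8×1.5362 ≈ 5209 m/s.
Stage 2: m₀ = 71,490 kg, m_f = 71,490 − 51,600 = 19,890 kg; Δv = 264×9.8×ln(3.594) = 2587.2×1.2793 ≈ 3310 m/s.
Stage 3: m₀ = 15,840 kg, m_f = 15,840 − 10,700 = 5,140 kg; Δv = 322×9.8×ln(3.082) = 3155.6×1.1255 ≈ 3552 m/s.
Total Δv = 5209 + 3310 + 3552 = 12071 m/s.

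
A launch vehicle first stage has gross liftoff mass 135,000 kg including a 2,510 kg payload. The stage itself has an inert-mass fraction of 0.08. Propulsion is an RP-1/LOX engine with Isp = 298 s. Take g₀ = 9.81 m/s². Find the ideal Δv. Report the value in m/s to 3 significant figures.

Δv ≈ 6820 m/s

Stage wet mass = m₀ − payload = 135,000 − 2,510 = 132,490 kg.
Stage dry mass = ε × stage wet mass = 0.08 × 132,490 = 10,599.2 kg.
Burnout mass m_f = stage dry + payload = 10,599.2 + 2,510 = 13,109.2 kg.
v_e = Isp · g₀ = 298 × 9.81 = 2923.4 m/s.
By the Tsiolkovsky rocket equation, Δv = v_e · ln(135,000/13,109.2) = 2923.4 × ln(10.3) = 2923.4 × 2.3320 ≈ 6817 m/s.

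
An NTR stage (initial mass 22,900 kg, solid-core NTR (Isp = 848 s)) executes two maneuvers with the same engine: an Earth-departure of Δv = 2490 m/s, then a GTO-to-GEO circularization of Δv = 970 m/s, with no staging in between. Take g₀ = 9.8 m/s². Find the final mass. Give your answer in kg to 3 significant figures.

final mass ≈ 15100 kg

v_e = Isp · g₀ = 848 × 9.8 = 8310.4 m/s.
After the first burn: m = 22900 × exp(−2490/8310.4) = 22900 × 0.74110 = 16,971.2 kg.
After the second burn: m = 16,971.2 × exp(−970/8310.4) = 16,971.2 × 0.88983 = 15,101.5 kg.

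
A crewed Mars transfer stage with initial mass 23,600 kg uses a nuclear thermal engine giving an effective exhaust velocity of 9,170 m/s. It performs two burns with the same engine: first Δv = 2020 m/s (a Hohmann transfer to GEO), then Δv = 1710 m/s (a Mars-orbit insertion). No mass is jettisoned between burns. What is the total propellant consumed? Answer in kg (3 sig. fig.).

After the first burn: m = 23600 × exp(−2020/9170.0) = 23600 × 0.80229 = 18,934 kg.
After the second burn: m = 18,934 × exp(−1710/9170.0) = 18,934 × 0.82988 = 15,712.9 kg.
Total propellant = m₀ − m_final = 23600 − 15,712.9 = 7,887.1 kg.

total propellant consumed ≈ 7890 kg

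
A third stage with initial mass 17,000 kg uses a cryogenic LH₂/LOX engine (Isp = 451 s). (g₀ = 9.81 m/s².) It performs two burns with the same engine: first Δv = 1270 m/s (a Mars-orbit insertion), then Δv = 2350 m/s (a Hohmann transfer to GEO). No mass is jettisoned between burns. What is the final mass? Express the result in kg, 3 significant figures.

final mass ≈ 7500 kg

v_e = Isp · g₀ = 451 × 9.81 = 4424.3 m/s.
After the first burn: m = 17000 × exp(−1270/4424.3) = 17000 × 0.75047 = 12,758 kg.
After the second burn: m = 12,758 × exp(−2350/4424.3) = 12,758 × 0.58792 = 7,500.68 kg.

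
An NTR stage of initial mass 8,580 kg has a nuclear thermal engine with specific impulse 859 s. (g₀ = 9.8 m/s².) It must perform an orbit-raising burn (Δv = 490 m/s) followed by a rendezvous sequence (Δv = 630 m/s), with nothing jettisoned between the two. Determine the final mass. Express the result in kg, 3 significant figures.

v_e = Isp · g₀ = 859 × 9.8 = 8418.2 m/s.
After the first burn: m = 8580 × exp(−490/8418.2) = 8580 × 0.94345 = 8,094.8 kg.
After the second burn: m = 8,094.8 × exp(−630/8418.2) = 8,094.8 × 0.92789 = 7,511.08 kg.

final mass ≈ 7510 kg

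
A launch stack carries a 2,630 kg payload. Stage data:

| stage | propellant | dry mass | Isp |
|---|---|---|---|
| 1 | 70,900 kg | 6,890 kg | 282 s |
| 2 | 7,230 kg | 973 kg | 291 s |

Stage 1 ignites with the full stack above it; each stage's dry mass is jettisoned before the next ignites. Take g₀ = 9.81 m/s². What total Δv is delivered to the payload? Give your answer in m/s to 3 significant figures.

Δv ≈ 7600 m/s

Ignition mass of stage 1 = 70,900+6,890 + 7,230+973 + 2,630 = 88,623 kg.
Stage 1: m₀ = 88,623 kg, m_f = 88,623 − 70,900 = 17,723 kg; Δv = 282×9.81×ln(5) = 2766.4×1.6095 ≈ 4453 m/s.
Stage 2: m₀ = 10,833 kg, m_f = 10,833 − 7,230 = 3,603 kg; Δv = 291×9.81×ln(3.007) = 2854.7×1.1008 ≈ 3143 m/s.
Total Δv = 4453 + 3143 = 7596 m/s.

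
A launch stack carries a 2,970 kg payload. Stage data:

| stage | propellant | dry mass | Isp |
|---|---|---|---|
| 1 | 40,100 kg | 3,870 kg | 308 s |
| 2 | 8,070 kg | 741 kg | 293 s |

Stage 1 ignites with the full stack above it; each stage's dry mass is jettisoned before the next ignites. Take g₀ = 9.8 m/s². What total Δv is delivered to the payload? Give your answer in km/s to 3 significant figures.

Ignition mass of stage 1 = 40,100+3,870 + 8,070+741 + 2,970 = 55,751 kg.
Stage 1: m₀ = 55,751 kg, m_f = 55,751 − 40,100 = 15,651 kg; Δv = 308×9.8×ln(3.562) = 3018.4×1.2704 ≈ 3834 m/s.
Stage 2: m₀ = 11,781 kg, m_f = 11,781 − 8,070 = 3,711 kg; Δv = 293×9.8×ln(3.175) = 2871.4×1.1552 ≈ 3317 m/s.
Total Δv = 3834 + 3317 = 7151 m/s.

Δv ≈ 7.15 km/s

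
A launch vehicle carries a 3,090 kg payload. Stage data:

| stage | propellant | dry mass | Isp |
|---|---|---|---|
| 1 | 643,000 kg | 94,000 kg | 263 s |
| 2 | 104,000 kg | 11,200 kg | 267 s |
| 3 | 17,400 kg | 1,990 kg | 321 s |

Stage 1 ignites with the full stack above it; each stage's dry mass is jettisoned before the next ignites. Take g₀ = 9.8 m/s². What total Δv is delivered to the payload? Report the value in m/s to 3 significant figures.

Δv ≈ 11800 m/s

Ignition mass of stage 1 = 643,000+94,000 + 104,000+11,200 + 17,400+1,990 + 3,090 = 874,680 kg.
Stage 1: m₀ = 874,680 kg, m_f = 874,680 − 643,000 = 231,680 kg; Δv = 263×9.8×ln(3.775) = 2577.4×1.3285 ≈ 3424 m/s.
Stage 2: m₀ = 137,680 kg, m_f = 137,680 − 104,000 = 33,680 kg; Δv = 267×9.8×ln(4.088) = 2616.6×1.4080 ≈ 3684 m/s.
Stage 3: m₀ = 22,480 kg, m_f = 22,480 − 17,400 = 5,080 kg; Δv = 321×9.8×ln(4.425) = 3145.8×1.4873 ≈ 4679 m/s.
Total Δv = 3424 + 3684 + 4679 = 11787 m/s.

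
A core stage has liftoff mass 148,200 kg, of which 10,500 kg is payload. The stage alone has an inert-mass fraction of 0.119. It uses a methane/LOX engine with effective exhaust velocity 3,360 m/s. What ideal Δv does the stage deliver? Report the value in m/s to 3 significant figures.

Stage wet mass = m₀ − payload = 148,200 − 10,500 = 137,700 kg.
Stage dry mass = ε × stage wet mass = 0.119 × 137,700 = 16,386.3 kg.
Burnout mass m_f = stage dry + payload = 16,386.3 + 10,500 = 26,886.3 kg.
Δv = v_e · ln(148,200/26,886.3) = 3360.0 × ln(5.512) = 3360.0 × 1.7069 ≈ 5735 m/s.

Δv ≈ 5740 m/s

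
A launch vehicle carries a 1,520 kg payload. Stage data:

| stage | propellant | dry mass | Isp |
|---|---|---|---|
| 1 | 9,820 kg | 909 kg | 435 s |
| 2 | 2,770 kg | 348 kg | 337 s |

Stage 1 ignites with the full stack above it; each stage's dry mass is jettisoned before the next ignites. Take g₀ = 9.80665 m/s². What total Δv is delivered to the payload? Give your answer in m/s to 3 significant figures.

Δv ≈ 7350 m/s

Ignition mass of stage 1 = 9,820+909 + 2,770+348 + 1,520 = 15,367 kg.
Stage 1: m₀ = 15,367 kg, m_f = 15,367 − 9,820 = 5,547 kg; Δv = 435×9.80665×ln(2.77) = 4265.9×1.0190 ≈ 4347 m/s.
Stage 2: m₀ = 4,638 kg, m_f = 4,638 − 2,770 = 1,868 kg; Δv = 337×9.80665×ln(2.483) = 3304.8×0.9094 ≈ 3005 m/s.
Total Δv = 4347 + 3005 = 7352 m/s.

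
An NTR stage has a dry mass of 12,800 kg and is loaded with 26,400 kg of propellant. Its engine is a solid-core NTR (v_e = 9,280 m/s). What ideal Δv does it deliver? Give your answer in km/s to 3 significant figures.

m₀ = m_dry + m_prop = 12,800 + 26,400 = 39,200 kg.
From the ideal rocket equation, Δv = v_e · ln(m₀/m_f) = 9280.0 × ln(3.062) = 9280.0 × 1.1192 ≈ 10386.5 m/s.

Δv ≈ 10.4 km/s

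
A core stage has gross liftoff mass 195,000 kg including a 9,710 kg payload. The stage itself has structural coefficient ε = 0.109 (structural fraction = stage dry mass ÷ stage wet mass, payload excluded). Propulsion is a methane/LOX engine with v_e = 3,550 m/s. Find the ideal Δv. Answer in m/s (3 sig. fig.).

Δv ≈ 6660 m/s

Stage wet mass = m₀ − payload = 195,000 − 9,710 = 185,290 kg.
Stage dry mass = ε × stage wet mass = 0.109 × 185,290 = 20,196.6 kg.
Burnout mass m_f = stage dry + payload = 20,196.6 + 9,710 = 29,906.6 kg.
Δv = v_e · ln(195,000/29,906.6) = 3550.0 × ln(6.52) = 3550.0 × 1.8749 ≈ 6656 m/s.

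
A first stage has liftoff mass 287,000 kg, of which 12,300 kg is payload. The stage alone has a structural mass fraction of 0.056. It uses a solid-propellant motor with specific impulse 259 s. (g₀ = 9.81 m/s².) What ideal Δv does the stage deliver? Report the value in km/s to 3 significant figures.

Stage wet mass = m₀ − payload = 287,000 − 12,300 = 274,700 kg.
Stage dry mass = ε × stage wet mass = 0.056 × 274,700 = 15,383.2 kg.
Burnout mass m_f = stage dry + payload = 15,383.2 + 12,300 = 27,683.2 kg.
v_e = Isp · g₀ = 259 × 9.81 = 2540.8 m/s.
Using Δv = v_e ln(m₀/m_f): Δv = v_e · ln(287,000/27,683.2) = 2540.8 × ln(10.37) = 2540.8 × 2.3387 ≈ 5942 m/s.

Δv ≈ 5.94 km/s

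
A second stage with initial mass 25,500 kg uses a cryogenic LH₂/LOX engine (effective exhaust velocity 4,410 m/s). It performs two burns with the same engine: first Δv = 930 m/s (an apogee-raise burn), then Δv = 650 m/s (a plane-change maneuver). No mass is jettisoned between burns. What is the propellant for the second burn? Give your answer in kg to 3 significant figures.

propellant for the second burn ≈ 2830 kg

After the first burn: m = 25500 × exp(−930/4410.0) = 25500 × 0.80987 = 20,651.7 kg.
After the second burn: m = 20,651.7 × exp(−650/4410.0) = 20,651.7 × 0.86296 = 17,821.6 kg.
Second-burn propellant = 20,651.7 − 17,821.6 = 2,830.1 kg.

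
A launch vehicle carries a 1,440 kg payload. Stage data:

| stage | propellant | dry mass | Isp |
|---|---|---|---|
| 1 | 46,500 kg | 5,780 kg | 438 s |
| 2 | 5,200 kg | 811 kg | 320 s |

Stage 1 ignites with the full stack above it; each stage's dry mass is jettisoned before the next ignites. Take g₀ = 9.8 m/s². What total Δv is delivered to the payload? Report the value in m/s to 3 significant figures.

Ignition mass of stage 1 = 46,500+5,780 + 5,200+811 + 1,440 = 59,731 kg.
Stage 1: m₀ = 59,731 kg, m_f = 59,731 − 46,500 = 13,231 kg; Δv = 438×9.8×ln(4.514) = 4292.4×1.5073 ≈ 6470 m/s.
Stage 2: m₀ = 7,451 kg, m_f = 7,451 − 5,200 = 2,251 kg; Δv = 320×9.8×ln(3.31) = 3136.0×1.1970 ≈ 3754 m/s.
Total Δv = 6470 + 3754 = 10224 m/s.

Δv ≈ 10200 m/s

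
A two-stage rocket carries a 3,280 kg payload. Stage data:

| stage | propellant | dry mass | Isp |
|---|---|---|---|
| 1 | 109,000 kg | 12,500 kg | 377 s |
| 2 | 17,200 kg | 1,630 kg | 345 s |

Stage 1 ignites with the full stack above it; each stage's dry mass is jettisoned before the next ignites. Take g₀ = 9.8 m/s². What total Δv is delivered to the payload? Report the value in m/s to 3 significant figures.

Ignition mass of stage 1 = 109,000+12,500 + 17,200+1,630 + 3,280 = 143,610 kg.
Stage 1: m₀ = 143,610 kg, m_f = 143,610 − 109,000 = 34,610 kg; Δv = 377×9.8×ln(4.149) = 3694.6×1.4230 ≈ 5257 m/s.
Stage 2: m₀ = 22,110 kg, m_f = 22,110 − 17,200 = 4,910 kg; Δv = 345×9.8×ln(4.503) = 3381.0×1.5048 ≈ 5088 m/s.
Total Δv = 5257 + 5088 = 10345 m/s.

Δv ≈ 10300 m/s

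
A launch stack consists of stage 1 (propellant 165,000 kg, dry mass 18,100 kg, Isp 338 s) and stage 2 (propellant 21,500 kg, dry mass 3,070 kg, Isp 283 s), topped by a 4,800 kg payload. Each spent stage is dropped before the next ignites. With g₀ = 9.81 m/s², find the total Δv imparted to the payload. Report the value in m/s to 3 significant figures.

Ignition mass of stage 1 = 165,000+18,100 + 21,500+3,070 + 4,800 = 212,470 kg.
Stage 1: m₀ = 212,470 kg, m_f = 212,470 − 165,000 = 47,470 kg; Δv = 338×9.81×ln(4.476) = 3315.8×1.4987 ≈ 4969 m/s.
Stage 2: m₀ = 29,370 kg, m_f = 29,370 − 21,500 = 7,870 kg; Δv = 283×9.81×ln(3.732) = 2776.2×1.3169 ≈ 3656 m/s.
Total Δv = 4969 + 3656 = 8625 m/s.

Δv ≈ 8630 m/s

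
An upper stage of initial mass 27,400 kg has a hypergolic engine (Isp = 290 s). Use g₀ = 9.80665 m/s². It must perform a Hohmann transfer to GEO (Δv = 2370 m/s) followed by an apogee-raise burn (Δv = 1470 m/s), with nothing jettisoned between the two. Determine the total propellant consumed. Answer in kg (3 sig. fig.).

v_e = Isp · g₀ = 290 × 9.80665 = 2843.9 m/s.
After the first burn: m = 27400 × exp(−2370/2843.9) = 27400 × 0.43459 = 11,907.8 kg.
After the second burn: m = 11,907.8 × exp(−1470/2843.9) = 11,907.8 × 0.59637 = 7,101.45 kg.
Total propellant = m₀ − m_final = 27400 − 7,101.45 = 20,298.55 kg.

total propellant consumed ≈ 20300 kg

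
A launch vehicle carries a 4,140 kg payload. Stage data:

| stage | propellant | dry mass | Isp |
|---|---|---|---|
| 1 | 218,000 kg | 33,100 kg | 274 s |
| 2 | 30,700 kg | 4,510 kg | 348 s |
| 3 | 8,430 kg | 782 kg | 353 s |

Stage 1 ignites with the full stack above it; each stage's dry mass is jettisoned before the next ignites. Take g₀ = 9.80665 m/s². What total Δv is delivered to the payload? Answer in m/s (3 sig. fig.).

Ignition mass of stage 1 = 218,000+33,100 + 30,700+4,510 + 8,430+782 + 4,140 = 299,662 kg.
Stage 1: m₀ = 299,662 kg, m_f = 299,662 − 218,000 = 81,662 kg; Δv = 274×9.80665×ln(3.67) = 2687.0×1.3001 ≈ 3493 m/s.
Stage 2: m₀ = 48,562 kg, m_f = 48,562 − 30,700 = 17,862 kg; Δv = 348×9.80665×ln(2.719) = 3412.7×1.0002 ≈ 3413 m/s.
Stage 3: m₀ = 13,352 kg, m_f = 13,352 − 8,430 = 4,922 kg; Δv = 353×9.80665×ln(2.713) = 3461.7×0.9980 ≈ 3455 m/s.
Total Δv = 3493 + 3413 + 3455 = 10361 m/s.

Δv ≈ 10400 m/s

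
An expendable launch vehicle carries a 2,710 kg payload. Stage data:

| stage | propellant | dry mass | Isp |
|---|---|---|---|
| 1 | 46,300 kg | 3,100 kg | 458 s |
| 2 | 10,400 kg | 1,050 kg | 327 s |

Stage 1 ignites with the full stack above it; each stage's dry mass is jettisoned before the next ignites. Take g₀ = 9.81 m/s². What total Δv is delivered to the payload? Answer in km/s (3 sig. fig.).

Ignition mass of stage 1 = 46,300+3,100 + 10,400+1,050 + 2,710 = 63,560 kg.
Stage 1: m₀ = 63,560 kg, m_f = 63,560 − 46,300 = 17,260 kg; Δv = 458×9.81×ln(3.683) = 4493.0×1.3036 ≈ 5857 m/s.
Stage 2: m₀ = 14,160 kg, m_f = 14,160 − 10,400 = 3,760 kg; Δv = 327×9.81×ln(3.766) = 3207.9×1.3260 ≈ 4254 m/s.
Total Δv = 5857 + 4254 = 10111 m/s.

Δv ≈ 10.1 km/s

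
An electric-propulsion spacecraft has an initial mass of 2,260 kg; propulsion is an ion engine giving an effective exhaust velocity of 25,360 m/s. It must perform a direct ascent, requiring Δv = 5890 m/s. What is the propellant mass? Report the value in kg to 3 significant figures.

propellant mass ≈ 468 kg

Using Δv = v_e ln(m₀/m_f): m₀/m_f = exp(Δv / v_e) = exp(5890 / 25360.0) = exp(0.2323) = 1.2614.
m_f = 2,260 / 1.2614 = 1,791.66 kg, so propellant = m₀ − m_f = 2,260 − 1,791.66 = 468.34 kg.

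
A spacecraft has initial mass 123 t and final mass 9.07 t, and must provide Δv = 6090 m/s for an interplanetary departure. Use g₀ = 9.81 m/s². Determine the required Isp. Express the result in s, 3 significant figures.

ln(m₀/m_f) = ln(123000/9070) = ln(13.56) = 2.6072.
Rocket equation: v_e = Δv / ln(m₀/m_f) = 6090 / 2.6072 = 2335.8 m/s.
Isp = v_e / g₀ = 2335.8 / 9.81 = 238.1 s.

Isp ≈ 238 s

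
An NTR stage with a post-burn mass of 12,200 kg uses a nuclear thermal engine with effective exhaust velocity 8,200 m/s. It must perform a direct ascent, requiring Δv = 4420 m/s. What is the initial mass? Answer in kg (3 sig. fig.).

initial mass ≈ 20900 kg

By the Tsiolkovsky rocket equation, m₀/m_f = exp(Δv / v_e) = exp(4420 / 8200.0) = exp(0.5390) = 1.7143.
m₀ = m_f × 1.7143 = 12,200 × 1.7143 = 20,914.5 kg.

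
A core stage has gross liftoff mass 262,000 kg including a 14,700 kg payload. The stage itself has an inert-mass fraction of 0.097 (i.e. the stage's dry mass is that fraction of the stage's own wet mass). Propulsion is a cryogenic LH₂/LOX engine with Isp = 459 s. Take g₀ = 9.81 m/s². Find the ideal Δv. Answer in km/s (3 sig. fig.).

Δv ≈ 8.61 km/s

Stage wet mass = m₀ − payload = 262,000 − 14,700 = 247,300 kg.
Stage dry mass = ε × stage wet mass = 0.097 × 247,300 = 23,988.1 kg.
Burnout mass m_f = stage dry + payload = 23,988.1 + 14,700 = 38,688.1 kg.
v_e = Isp · g₀ = 459 × 9.81 = 4502.8 m/s.
Rocket equation: Δv = v_e · ln(262,000/38,688.1) = 4502.8 × ln(6.772) = 4502.8 × 1.9128 ≈ 8613 m/s.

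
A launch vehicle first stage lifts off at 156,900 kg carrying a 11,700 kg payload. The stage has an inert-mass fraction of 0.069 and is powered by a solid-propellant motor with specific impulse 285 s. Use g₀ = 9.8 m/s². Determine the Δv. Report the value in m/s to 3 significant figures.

Stage wet mass = m₀ − payload = 156,900 − 11,700 = 145,200 kg.
Stage dry mass = ε × stage wet mass = 0.069 × 145,200 = 10,018.8 kg.
Burnout mass m_f = stage dry + payload = 10,018.8 + 11,700 = 21,718.8 kg.
v_e = Isp · g₀ = 285 × 9.8 = 2793.0 m/s.
Δv = v_e · ln(156,900/21,718.8) = 2793.0 × ln(7.224) = 2793.0 × 1.9774 ≈ 5523 m/s.

Δv ≈ 5520 m/s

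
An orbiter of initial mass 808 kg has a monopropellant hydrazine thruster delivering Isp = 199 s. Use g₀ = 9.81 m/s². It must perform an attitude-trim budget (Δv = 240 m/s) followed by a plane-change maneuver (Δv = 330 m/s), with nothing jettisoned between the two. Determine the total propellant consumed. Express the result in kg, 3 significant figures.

v_e = Isp · g₀ = 199 × 9.81 = 1952.2 m/s.
After the first burn: m = 808 × exp(−240/1952.2) = 808 × 0.88432 = 714.531 kg.
After the second burn: m = 714.531 × exp(−330/1952.2) = 714.531 × 0.84447 = 603.4 kg.
Total propellant = m₀ − m_final = 808 − 603.4 = 204.6 kg.

total propellant consumed ≈ 205 kg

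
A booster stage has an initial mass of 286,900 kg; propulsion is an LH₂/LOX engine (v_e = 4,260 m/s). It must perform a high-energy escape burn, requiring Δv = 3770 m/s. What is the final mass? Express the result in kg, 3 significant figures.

m₀/m_f = exp(Δv / v_e) = exp(3770 / 4260.0) = exp(0.8850) = 2.4229.
m_f = m₀ / 2.4229 = 286,900 / 2.4229 = 118,412 kg.

final mass ≈ 118000 kg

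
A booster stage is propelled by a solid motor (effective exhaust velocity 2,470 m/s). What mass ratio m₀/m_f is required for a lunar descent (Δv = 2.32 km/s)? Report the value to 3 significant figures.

Using Δv = v_e ln(m₀/m_f): m₀/m_f = exp(Δv / v_e) = exp(2320 / 2470.0) = exp(0.9393) = 2.5581.

mass ratio ≈ 2.56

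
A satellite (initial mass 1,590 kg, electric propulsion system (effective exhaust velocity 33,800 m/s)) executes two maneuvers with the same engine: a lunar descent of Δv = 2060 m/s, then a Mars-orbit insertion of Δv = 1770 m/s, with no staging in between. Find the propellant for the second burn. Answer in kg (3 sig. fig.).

propellant for the second burn ≈ 76.3 kg

After the first burn: m = 1590 × exp(−2060/33800.0) = 1590 × 0.94087 = 1,495.98 kg.
After the second burn: m = 1,495.98 × exp(−1770/33800.0) = 1,495.98 × 0.94898 = 1,419.66 kg.
Second-burn propellant = 1,495.98 − 1,419.66 = 76.32 kg.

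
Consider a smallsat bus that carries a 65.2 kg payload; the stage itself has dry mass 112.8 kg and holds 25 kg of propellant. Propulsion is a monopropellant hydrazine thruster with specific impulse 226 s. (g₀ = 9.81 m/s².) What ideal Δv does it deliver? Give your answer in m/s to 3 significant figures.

v_e = Isp · g₀ = 226 × 9.81 = 2217.1 m/s.
m₀ = payload + dry + propellant = 65.2 + 112.8 + 25 = 203 kg.
m_f = payload + dry = 65.2 + 112.8 = 178 kg.
Using Δv = v_e ln(m₀/m_f): Δv = v_e · ln(m₀/m_f) = 2217.1 × ln(1.14) = 2217.1 × 0.1314 ≈ 291.4 m/s.

Δv ≈ 291 m/s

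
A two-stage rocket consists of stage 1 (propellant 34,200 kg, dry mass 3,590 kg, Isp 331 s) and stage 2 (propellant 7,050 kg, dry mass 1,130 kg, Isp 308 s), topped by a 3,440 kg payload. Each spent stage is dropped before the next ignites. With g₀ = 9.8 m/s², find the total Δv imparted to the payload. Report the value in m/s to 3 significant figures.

Δv ≈ 6640 m/s

Ignition mass of stage 1 = 34,200+3,590 + 7,050+1,130 + 3,440 = 49,410 kg.
Stage 1: m₀ = 49,410 kg, m_f = 49,410 − 34,200 = 15,210 kg; Δv = 331×9.8×ln(3.249) = 3243.8×1.1782 ≈ 3822 m/s.
Stage 2: m₀ = 11,620 kg, m_f = 11,620 − 7,050 = 4,570 kg; Δv = 308×9.8×ln(2.543) = 3018.4×0.9332 ≈ 2817 m/s.
Total Δv = 3822 + 2817 = 6639 m/s.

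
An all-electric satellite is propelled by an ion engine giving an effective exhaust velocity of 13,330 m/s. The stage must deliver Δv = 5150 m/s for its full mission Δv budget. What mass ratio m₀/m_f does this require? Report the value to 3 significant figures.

m₀/m_f = exp(Δv / v_e) = exp(5150 / 13330.0) = exp(0.3863) = 1.4716.

mass ratio ≈ 1.47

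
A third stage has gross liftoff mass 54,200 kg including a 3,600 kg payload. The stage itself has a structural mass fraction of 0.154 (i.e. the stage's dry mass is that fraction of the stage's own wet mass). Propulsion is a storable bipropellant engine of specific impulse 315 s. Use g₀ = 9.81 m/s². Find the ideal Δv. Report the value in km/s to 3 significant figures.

Δv ≈ 4.82 km/s

Stage wet mass = m₀ − payload = 54,200 − 3,600 = 50,600 kg.
Stage dry mass = ε × stage wet mass = 0.154 × 50,600 = 7,792.4 kg.
Burnout mass m_f = stage dry + payload = 7,792.4 + 3,600 = 11,392.4 kg.
v_e = Isp · g₀ = 315 × 9.81 = 3090.2 m/s.
Δv = v_e · ln(54,200/11,392.4) = 3090.2 × ln(4.758) = 3090.2 × 1.5597 ≈ 4820 m/s.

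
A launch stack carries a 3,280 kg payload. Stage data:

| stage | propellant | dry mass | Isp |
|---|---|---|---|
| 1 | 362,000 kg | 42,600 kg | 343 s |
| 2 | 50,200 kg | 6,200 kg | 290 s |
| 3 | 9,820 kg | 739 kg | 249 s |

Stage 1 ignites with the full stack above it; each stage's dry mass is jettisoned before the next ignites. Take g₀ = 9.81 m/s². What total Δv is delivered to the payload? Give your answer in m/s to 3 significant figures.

Δv ≈ 11400 m/s

Ignition mass of stage 1 = 362,000+42,600 + 50,200+6,200 + 9,820+739 + 3,280 = 474,839 kg.
Stage 1: m₀ = 474,839 kg, m_f = 474,839 − 362,000 = 112,839 kg; Δv = 343×9.81×ln(4.208) = 3364.8×1.4370 ≈ 4835 m/s.
Stage 2: m₀ = 70,239 kg, m_f = 70,239 − 50,200 = 20,039 kg; Δv = 290×9.81×ln(3.505) = 2844.9×1.2542 ≈ 3568 m/s.
Stage 3: m₀ = 13,839 kg, m_f = 13,839 − 9,820 = 4,019 kg; Δv = 249×9.81×ln(3.443) = 2442.7×1.2365 ≈ 3020 m/s.
Total Δv = 4835 + 3568 + 3020 = 11423 m/s.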